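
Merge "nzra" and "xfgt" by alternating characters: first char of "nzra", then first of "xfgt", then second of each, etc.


String 1: 'nzra'
String 2: 'xfgt'
Operation: alternate characters
Pairs: 'n'+'x', 'z'+'f', 'r'+'g', 'a'+'t'
Result: nxzfrgat


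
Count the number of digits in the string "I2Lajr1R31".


Input string: 'I2Lajr1R31'
Operation: count digit characters (0-9)
Scan: 'I', '2'(digit), 'L', 'a', 'j', 'r', '1'(digit), 'R', '3'(digit), '1'(digit)
Digits found: 4
Result: 4


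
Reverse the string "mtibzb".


Input string: 'mtibzb'
Operation: reverse character order
Original order: 'm' -> 't' -> 'i' -> 'b' -> 'z' -> 'b'
Reversed order: 'b' -> 'z' -> 'b' -> 'i' -> 't' -> 'm'
Result: bzbitm


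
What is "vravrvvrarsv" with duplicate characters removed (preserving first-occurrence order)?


Input: 'vravrvvrarsv'
Operation: keep first occurrence of each character
Scan: s[0]='v' new -> keep; s[1]='r' new -> keep; s[2]='a' new -> keep; s[3]='v' seen -> skip; s[4]='r' seen -> skip; s[5]='v' seen -> skip; s[6]='v' seen -> skip; s[7]='r' seen -> skip; s[8]='a' seen -> skip; s[9]='r' seen -> skip; s[10]='s' new -> keep; s[11]='v' seen -> skip
Result: vras


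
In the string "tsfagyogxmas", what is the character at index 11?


Input string: 'tsfagyogxmas'
Operation: get character at index 11
Index mapping: s[0]='t', s[1]='s', s[2]='f', s[3]='a', s[4]='g', s[5]='y', s[6]='o', s[7]='g', s[8]='x', s[9]='m', s[10]='a', s[11]='s'
Result: 's'


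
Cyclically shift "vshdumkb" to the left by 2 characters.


Input: 'vshdumkb', shift = 2
Operation: split at index 2 and swap parts
Front part s[0:2] = 'vs'
Back part s[2:] = 'hdumkb'
Rotated = back + front = 'hdumkb' + 'vs'
Result: hdumkbvs


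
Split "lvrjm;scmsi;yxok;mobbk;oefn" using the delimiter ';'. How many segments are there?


Input string: 'lvrjm;scmsi;yxok;mobbk;oefn'
Delimiter: ';'
Split result: 'lvrjm', 'scmsi', 'yxok', 'mobbk', 'oefn'
Number of parts: 5


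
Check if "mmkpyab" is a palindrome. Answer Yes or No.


Input string: 'mmkpyab'
Reversed: 'baypkmm'
Compare pairs: s[0]='m' vs s[6]='b' (mismatch), s[1]='m' vs s[5]='a' (mismatch), s[2]='k' vs s[4]='y' (mismatch)
Palindrome: No


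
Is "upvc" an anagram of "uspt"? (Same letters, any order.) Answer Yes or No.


String 1: 'uspt' -> sorted: 'pstu'
String 2: 'upvc' -> sorted: 'cpuv'
Compare sorted forms: 'pstu' != 'cpuv'
Anagram: No


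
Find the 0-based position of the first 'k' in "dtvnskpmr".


Input string: 'dtvnskpmr'
Target: 'k'
Scanning left to right: s[0]='d', s[1]='t', s[2]='v', s[3]='n', s[4]='s', s[5]='k'
First match at index: 5


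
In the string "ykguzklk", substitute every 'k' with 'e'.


Input string: 'ykguzklk'
Operation: replace 'k' with 'e'
Positions of 'k': 1, 5, 7
After replacement: yeguzele


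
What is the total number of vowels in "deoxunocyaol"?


Input string: 'deoxunocyaol'
Operation: count vowels (a, e, i, o, u)
Scan: s[0]='d', s[1]='e' (vowel), s[2]='o' (vowel), s[3]='x', s[4]='u' (vowel), s[5]='n', s[6]='o' (vowel), s[7]='c', s[8]='y', s[9]='a' (vowel), s[10]='o' (vowel), s[11]='l'
Vowels found: 6
Result: 6


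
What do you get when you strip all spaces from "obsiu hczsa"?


Input string: 'obsiu hczsa'
Operation: remove all spaces
Words: 'obsiu', 'hczsa'
Join without spaces: obsiuhczsa


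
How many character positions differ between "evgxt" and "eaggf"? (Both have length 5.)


String 1: 'evgxt'
String 2: 'eaggf'
Compare each position: pos 0: 'e'=='e', pos 1: 'v'!='a', pos 2: 'g'=='g', pos 3: 'x'!='g', pos 4: 't'!='f'
Differing positions: 3
Hamming distance: 3


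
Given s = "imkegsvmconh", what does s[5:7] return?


Input string: 'imkegsvmconh'
Operation: slice [5:7]
Extract characters: s[5]='s', s[6]='v'
Result: sv


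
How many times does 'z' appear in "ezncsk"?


Input string: 'ezncsk'
Target character: 'z'
Scan each position: s[1]='z'
Matches found at indices: 1
Total: 1


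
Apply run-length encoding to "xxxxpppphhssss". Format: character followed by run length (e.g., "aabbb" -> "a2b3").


Input: 'xxxxpppphhssss'
Operation: identify consecutive runs
Runs: 'xxxx' -> x4, 'pppp' -> p4, 'hh' -> h2, 'ssss' -> s4
Encoded: x4p4h2s4


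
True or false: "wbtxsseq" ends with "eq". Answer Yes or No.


Input string: 'wbtxsseq'
Suffix to check: 'eq'
Last 2 characters of input: 'eq'
Match: True
Result: Yes


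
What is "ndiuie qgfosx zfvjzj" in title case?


Input string: 'ndiuie qgfosx zfvjzj'
Operation: capitalize first letter of each word
Word transformations: 'ndiuie'->'Ndiuie', 'qgfosx'->'Qgfosx', 'zfvjzj'->'Zfvjzj'
Result: Ndiuie Qgfosx Zfvjzj


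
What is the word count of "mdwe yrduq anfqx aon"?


Input string: 'mdwe yrduq anfqx aon'
Operation: split by spaces
Words found: 'mdwe', 'yrduq', 'anfqx', 'aon'
Word count: 4


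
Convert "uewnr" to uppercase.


Input string: 'uewnr'
Operation: convert each letter to uppercase
Mapping: 'u'->'U', 'e'->'E', 'w'->'W', 'n'->'N', 'r'->'R'
Result: UEWNR


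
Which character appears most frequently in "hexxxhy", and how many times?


Input: 'hexxxhy'
Operation: tally each character
Counts: 'e':1, 'h':2, 'x':3, 'y':1
Maximum: 'x' appears 3 times


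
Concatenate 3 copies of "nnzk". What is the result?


Input string: 'nnzk'
Operation: repeat 3 times
Concatenation: 'nnzk' + 'nnzk' + 'nnzk'
Result: nnzknnzknnzk


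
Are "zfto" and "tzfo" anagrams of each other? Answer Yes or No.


String 1: 'zfto' -> sorted: 'fotz'
String 2: 'tzfo' -> sorted: 'fotz'
Compare sorted forms: 'fotz' == 'fotz'
Anagram: Yes


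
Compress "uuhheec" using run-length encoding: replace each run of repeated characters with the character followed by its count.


Input: 'uuhheec'
Operation: identify consecutive runs
Runs: 'uu' -> u2, 'hh' -> h2, 'ee' -> e2, 'c' -> c1
Encoded: u2h2e2c1


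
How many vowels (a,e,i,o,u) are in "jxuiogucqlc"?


Input string: 'jxuiogucqlc'
Operation: count vowels (a, e, i, o, u)
Scan: s[0]='j', s[1]='x', s[2]='u' (vowel), s[3]='i' (vowel), s[4]='o' (vowel), s[5]='g', s[6]='u' (vowel), s[7]='c', s[8]='q', s[9]='l', s[10]='c'
Vowels found: 4
Result: 4


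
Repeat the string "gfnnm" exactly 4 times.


Input string: 'gfnnm'
Operation: repeat 4 times
Concatenation: 'gfnnm' + 'gfnnm' + 'gfnnm' + 'gfnnm'
Result: gfnnmgfnnmgfnnmgfnnm


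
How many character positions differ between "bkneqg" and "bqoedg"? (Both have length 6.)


String 1: 'bkneqg'
String 2: 'bqoedg'
Compare each position: pos 0: 'b'=='b', pos 1: 'k'!='q', pos 2: 'n'!='o', pos 3: 'e'=='e', pos 4: 'q'!='d', pos 5: 'g'=='g'
Differing positions: 3
Hamming distance: 3


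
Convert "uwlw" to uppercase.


Input string: 'uwlw'
Operation: convert each letter to uppercase
Mapping: 'u'->'U', 'w'->'W', 'l'->'L', 'w'->'W'
Result: UWLW


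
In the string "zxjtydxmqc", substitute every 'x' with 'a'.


Input string: 'zxjtydxmqc'
Operation: replace 'x' with 'a'
Positions of 'x': 1, 6
After replacement: zajtydamqc


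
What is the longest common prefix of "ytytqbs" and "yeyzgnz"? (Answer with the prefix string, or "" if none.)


String 1: 'ytytqbs'
String 2: 'yeyzgnz'
Compare position by position:
pos 0: 'y' vs 'y' match
pos 1: 't' vs 'e' differ -> stop
Longest common prefix: "y" (length 1)


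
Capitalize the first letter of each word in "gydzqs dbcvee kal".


Input string: 'gydzqs dbcvee kal'
Operation: capitalize first letter of each word
Word transformations: 'gydzqs'->'Gydzqs', 'dbcvee'->'Dbcvee', 'kal'->'Kal'
Result: Gydzqs Dbcvee Kal


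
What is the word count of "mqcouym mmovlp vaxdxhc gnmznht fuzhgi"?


Input string: 'mqcouym mmovlp vaxdxhc gnmznht fuzhgi'
Operation: split by spaces
Words found: 'mqcouym', 'mmovlp', 'vaxdxhc', 'gnmznht', 'fuzhgi'
Word count: 5


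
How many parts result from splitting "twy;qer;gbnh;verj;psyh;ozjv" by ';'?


Input string: 'twy;qer;gbnh;verj;psyh;ozjv'
Delimiter: ';'
Split result: 'twy', 'qer', 'gbnh', 'verj', 'psyh', 'ozjv'
Number of parts: 6


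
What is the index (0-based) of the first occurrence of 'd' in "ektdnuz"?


Input string: 'ektdnuz'
Target: 'd'
Scanning left to right: s[0]='e', s[1]='k', s[2]='t', s[3]='d'
First match at index: 3


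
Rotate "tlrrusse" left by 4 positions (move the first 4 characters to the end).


Input: 'tlrrusse', shift = 4
Operation: split at index 4 and swap parts
Front part s[0:4] = 'tlrr'
Back part s[4:] = 'usse'
Rotated = back + front = 'usse' + 'tlrr'
Result: ussetlrr


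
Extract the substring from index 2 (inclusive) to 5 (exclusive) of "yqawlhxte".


Input string: 'yqawlhxte'
Operation: slice [2:5]
Extract characters: s[2]='a', s[3]='w', s[4]='l'
Result: awl


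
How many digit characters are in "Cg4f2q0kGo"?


Input string: 'Cg4f2q0kGo'
Operation: count digit characters (0-9)
Scan: 'C', 'g', '4'(digit), 'f', '2'(digit), 'q', '0'(digit), 'k', 'G', 'o'
Digits found: 3
Result: 3


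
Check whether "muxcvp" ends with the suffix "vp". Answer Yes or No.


Input string: 'muxcvp'
Suffix to check: 'vp'
Last 2 characters of input: 'vp'
Match: True
Result: Yes


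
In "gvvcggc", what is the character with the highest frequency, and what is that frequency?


Input: 'gvvcggc'
Operation: tally each character
Counts: 'c':2, 'g':3, 'v':2
Maximum: 'g' appears 3 times


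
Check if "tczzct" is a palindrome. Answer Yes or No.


Input string: 'tczzct'
Reversed: 'tczzct'
Compare pairs: s[0]='t' vs s[5]='t' (match), s[1]='c' vs s[4]='c' (match), s[2]='z' vs s[3]='z' (match)
Palindrome: Yes


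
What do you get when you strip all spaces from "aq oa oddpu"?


Input string: 'aq oa oddpu'
Operation: remove all spaces
Words: 'aq', 'oa', 'oddpu'
Join without spaces: aqoaoddpu


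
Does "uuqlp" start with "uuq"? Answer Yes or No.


Input string: 'uuqlp'
Prefix to check: 'uuq'
First 3 characters of input: 'uuq'
Match: True
Result: Yes


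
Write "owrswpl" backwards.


Input string: 'owrswpl'
Operation: reverse character order
Original order: 'o' -> 'w' -> 'r' -> 's' -> 'w' -> 'p' -> 'l'
Reversed order: 'l' -> 'p' -> 'w' -> 's' -> 'r' -> 'w' -> 'o'
Result: lpwsrwo


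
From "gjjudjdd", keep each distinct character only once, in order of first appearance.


Input: 'gjjudjdd'
Operation: keep first occurrence of each character
Scan: s[0]='g' new -> keep; s[1]='j' new -> keep; s[2]='j' seen -> skip; s[3]='u' new -> keep; s[4]='d' new -> keep; s[5]='j' seen -> skip; s[6]='d' seen -> skip; s[7]='d' seen -> skip
Result: gjud


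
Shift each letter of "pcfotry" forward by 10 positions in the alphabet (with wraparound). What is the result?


Input: 'pcfotry', shift = 10
Operation: for each letter, (position + 10) mod 26
Mapping: 'p'(15+10=25)->'z', 'c'(2+10=12)->'m', 'f'(5+10=15)->'p', 'o'(14+10=24)->'y', 't'(19+10=29, 29 mod 26=3)->'d', 'r'(17+10=27, 27 mod 26=1)->'b', 'y'(24+10=34, 34 mod 26=8)->'i'
Result: zmpydbi


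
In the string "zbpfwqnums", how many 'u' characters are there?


Input string: 'zbpfwqnums'
Target character: 'u'
Scan each position: s[7]='u'
Matches found at indices: 7
Total: 1


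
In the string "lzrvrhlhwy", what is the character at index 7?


Input string: 'lzrvrhlhwy'
Operation: get character at index 7
Index mapping: s[0]='l', s[1]='z', s[2]='r', s[3]='v', s[4]='r', s[5]='h', s[6]='l', s[7]='h'
Result: 'h'


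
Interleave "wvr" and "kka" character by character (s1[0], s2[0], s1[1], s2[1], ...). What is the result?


String 1: 'wvr'
String 2: 'kka'
Operation: alternate characters
Pairs: 'w'+'k', 'v'+'k', 'r'+'a'
Result: wkvkra


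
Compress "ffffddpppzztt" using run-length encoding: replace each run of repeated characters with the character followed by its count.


Input: 'ffffddpppzztt'
Operation: identify consecutive runs
Runs: 'ffff' -> f4, 'dd' -> d2, 'ppp' -> p3, 'zz' -> z2, 'tt' -> t2
Encoded: f4d2p3z2t2


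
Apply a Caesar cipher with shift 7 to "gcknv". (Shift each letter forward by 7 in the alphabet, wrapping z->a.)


Input: 'gcknv', shift = 7
Operation: for each letter, (position + 7) mod 26
Mapping: 'g'(6+7=13)->'n', 'c'(2+7=9)->'j', 'k'(10+7=17)->'r', 'n'(13+7=20)->'u', 'v'(21+7=28, 28 mod 26=2)->'c'
Result: njruc


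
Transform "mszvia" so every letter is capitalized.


Input string: 'mszvia'
Operation: convert each letter to uppercase
Mapping: 'm'->'M', 's'->'S', 'z'->'Z', 'v'->'V', 'i'->'I', 'a'->'A'
Result: MSZVIA


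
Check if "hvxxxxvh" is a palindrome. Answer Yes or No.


Input string: 'hvxxxxvh'
Reversed: 'hvxxxxvh'
Compare pairs: s[0]='h' vs s[7]='h' (match), s[1]='v' vs s[6]='v' (match), s[2]='x' vs s[5]='x' (match), s[3]='x' vs s[4]='x' (match)
Palindrome: Yes


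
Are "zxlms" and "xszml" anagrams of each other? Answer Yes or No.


String 1: 'zxlms' -> sorted: 'lmsxz'
String 2: 'xszml' -> sorted: 'lmsxz'
Compare sorted forms: 'lmsxz' == 'lmsxz'
Anagram: Yes


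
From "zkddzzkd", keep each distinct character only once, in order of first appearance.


Input: 'zkddzzkd'
Operation: keep first occurrence of each character
Scan: s[0]='z' new -> keep; s[1]='k' new -> keep; s[2]='d' new -> keep; s[3]='d' seen -> skip; s[4]='z' seen -> skip; s[5]='z' seen -> skip; s[6]='k' seen -> skip; s[7]='d' seen -> skip
Result: zkd


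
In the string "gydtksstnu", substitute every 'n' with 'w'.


Input string: 'gydtksstnu'
Operation: replace 'n' with 'w'
Positions of 'n': 8
After replacement: gydtksstwu


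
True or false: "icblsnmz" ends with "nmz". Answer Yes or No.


Input string: 'icblsnmz'
Suffix to check: 'nmz'
Last 3 characters of input: 'nmz'
Match: True
Result: Yes


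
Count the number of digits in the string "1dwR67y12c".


Input string: '1dwR67y12c'
Operation: count digit characters (0-9)
Scan: '1'(digit), 'd', 'w', 'R', '6'(digit), '7'(digit), 'y', '1'(digit), '2'(digit), 'c'
Digits found: 5
Result: 5


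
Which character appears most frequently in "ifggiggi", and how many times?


Input: 'ifggiggi'
Operation: tally each character
Counts: 'f':1, 'g':4, 'i':3
Maximum: 'g' appears 4 times


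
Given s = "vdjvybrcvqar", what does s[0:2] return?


Input string: 'vdjvybrcvqar'
Operation: slice [0:2]
Extract characters: s[0]='v', s[1]='d'
Result: vd


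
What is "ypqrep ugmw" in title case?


Input string: 'ypqrep ugmw'
Operation: capitalize first letter of each word
Word transformations: 'ypqrep'->'Ypqrep', 'ugmw'->'Ugmw'
Result: Ypqrep Ugmw


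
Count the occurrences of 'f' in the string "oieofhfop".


Input string: 'oieofhfop'
Target character: 'f'
Scan each position: s[4]='f', s[6]='f'
Matches found at indices: 4, 6
Total: 2


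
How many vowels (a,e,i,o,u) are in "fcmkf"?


Input string: 'fcmkf'
Operation: count vowels (a, e, i, o, u)
Scan: s[0]='f', s[1]='c', s[2]='m', s[3]='k', s[4]='f'
Vowels found: 0
Result: 0


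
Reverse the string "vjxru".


Input string: 'vjxru'
Operation: reverse character order
Original order: 'v' -> 'j' -> 'x' -> 'r' -> 'u'
Reversed order: 'u' -> 'r' -> 'x' -> 'j' -> 'v'
Result: urxjv


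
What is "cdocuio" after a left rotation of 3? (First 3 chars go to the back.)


Input: 'cdocuio', shift = 3
Operation: split at index 3 and swap parts
Front part s[0:3] = 'cdo'
Back part s[3:] = 'cuio'
Rotated = back + front = 'cuio' + 'cdo'
Result: cuiocdo


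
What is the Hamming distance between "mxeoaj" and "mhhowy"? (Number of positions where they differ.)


String 1: 'mxeoaj'
String 2: 'mhhowy'
Compare each position: pos 0: 'm'=='m', pos 1: 'x'!='h', pos 2: 'e'!='h', pos 3: 'o'=='o', pos 4: 'a'!='w', pos 5: 'j'!='y'
Differing positions: 4
Hamming distance: 4


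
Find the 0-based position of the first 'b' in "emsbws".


Input string: 'emsbws'
Target: 'b'
Scanning left to right: s[0]='e', s[1]='m', s[2]='s', s[3]='b'
First match at index: 3


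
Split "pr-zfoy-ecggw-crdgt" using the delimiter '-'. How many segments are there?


Input string: 'pr-zfoy-ecggw-crdgt'
Delimiter: '-'
Split result: 'pr', 'zfoy', 'ecggw', 'crdgt'
Number of parts: 4


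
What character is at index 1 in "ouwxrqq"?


Input string: 'ouwxrqq'
Operation: get character at index 1
Index mapping: s[0]='o', s[1]='u'
Result: 'u'


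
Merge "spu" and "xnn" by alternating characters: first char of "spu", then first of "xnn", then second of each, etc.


String 1: 'spu'
String 2: 'xnn'
Operation: alternate characters
Pairs: 's'+'x', 'p'+'n', 'u'+'n'
Result: sxpnun


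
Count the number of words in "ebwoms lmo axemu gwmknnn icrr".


Input string: 'ebwoms lmo axemu gwmknnn icrr'
Operation: split by spaces
Words found: 'ebwoms', 'lmo', 'axemu', 'gwmknnn', 'icrr'
Word count: 5


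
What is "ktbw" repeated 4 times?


Input string: 'ktbw'
Operation: repeat 4 times
Concatenation: 'ktbw' + 'ktbw' + 'ktbw' + 'ktbw'
Result: ktbwktbwktbwktbw


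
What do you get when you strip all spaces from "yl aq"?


Input string: 'yl aq'
Operation: remove all spaces
Words: 'yl', 'aq'
Join without spaces: ylaq


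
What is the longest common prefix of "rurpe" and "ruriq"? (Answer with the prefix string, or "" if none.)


String 1: 'rurpe'
String 2: 'ruriq'
Compare position by position:
pos 0: 'r' vs 'r' match
pos 1: 'u' vs 'u' match
pos 2: 'r' vs 'r' match
pos 3: 'p' vs 'i' differ -> stop
Longest common prefix: "rur" (length 3)


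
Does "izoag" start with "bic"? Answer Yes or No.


Input string: 'izoag'
Prefix to check: 'bic'
First 3 characters of input: 'izo'
Match: False
Result: No


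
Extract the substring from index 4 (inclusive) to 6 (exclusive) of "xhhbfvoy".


Input string: 'xhhbfvoy'
Operation: slice [4:6]
Extract characters: s[4]='f', s[5]='v'
Result: fv


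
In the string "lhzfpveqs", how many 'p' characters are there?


Input string: 'lhzfpveqs'
Target character: 'p'
Scan each position: s[4]='p'
Matches found at indices: 4
Total: 1


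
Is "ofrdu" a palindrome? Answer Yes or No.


Input string: 'ofrdu'
Reversed: 'udrfo'
Compare pairs: s[0]='o' vs s[4]='u' (mismatch), s[1]='f' vs s[3]='d' (mismatch)
Palindrome: No


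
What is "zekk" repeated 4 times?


Input string: 'zekk'
Operation: repeat 4 times
Concatenation: 'zekk' + 'zekk' + 'zekk' + 'zekk'
Result: zekkzekkzekkzekk


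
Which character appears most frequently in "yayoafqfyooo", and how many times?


Input: 'yayoafqfyooo'
Operation: tally each character
Counts: 'a':2, 'f':2, 'o':4, 'q':1, 'y':3
Maximum: 'o' appears 4 times


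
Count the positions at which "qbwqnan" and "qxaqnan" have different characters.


String 1: 'qbwqnan'
String 2: 'qxaqnan'
Compare each position: pos 0: 'q'=='q', pos 1: 'b'!='x', pos 2: 'w'!='a', pos 3: 'q'=='q', pos 4: 'n'=='n', pos 5: 'a'=='a', pos 6: 'n'=='n'
Differing positions: 2
Hamming distance: 2


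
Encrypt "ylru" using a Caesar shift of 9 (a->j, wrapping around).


Input: 'ylru', shift = 9
Operation: for each letter, (position + 9) mod 26
Mapping: 'y'(24+9=33, 33 mod 26=7)->'h', 'l'(11+9=20)->'u', 'r'(17+9=26, 26 mod 26=0)->'a', 'u'(20+9=29, 29 mod 26=3)->'d'
Result: huad


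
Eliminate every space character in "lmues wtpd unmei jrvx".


Input string: 'lmues wtpd unmei jrvx'
Operation: remove all spaces
Words: 'lmues', 'wtpd', 'unmei', 'jrvx'
Join without spaces: lmueswtpdunmeijrvx


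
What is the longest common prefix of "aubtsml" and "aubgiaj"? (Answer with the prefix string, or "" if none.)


String 1: 'aubtsml'
String 2: 'aubgiaj'
Compare position by position:
pos 0: 'a' vs 'a' match
pos 1: 'u' vs 'u' match
pos 2: 'b' vs 'b' match
pos 3: 't' vs 'g' differ -> stop
Longest common prefix: "aub" (length 3)


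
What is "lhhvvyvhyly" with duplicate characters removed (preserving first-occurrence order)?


Input: 'lhhvvyvhyly'
Operation: keep first occurrence of each character
Scan: s[0]='l' new -> keep; s[1]='h' new -> keep; s[2]='h' seen -> skip; s[3]='v' new -> keep; s[4]='v' seen -> skip; s[5]='y' new -> keep; s[6]='v' seen -> skip; s[7]='h' seen -> skip; s[8]='y' seen -> skip; s[9]='l' seen -> skip; s[10]='y' seen -> skip
Result: lhvy


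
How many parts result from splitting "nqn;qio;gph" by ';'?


Input string: 'nqn;qio;gph'
Delimiter: ';'
Split result: 'nqn', 'qio', 'gph'
Number of parts: 3


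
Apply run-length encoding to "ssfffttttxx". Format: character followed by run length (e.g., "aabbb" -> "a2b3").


Input: 'ssfffttttxx'
Operation: identify consecutive runs
Runs: 'ss' -> s2, 'fff' -> f3, 'tttt' -> t4, 'xx' -> x2
Encoded: s2f3t4x2


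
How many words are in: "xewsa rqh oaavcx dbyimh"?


Input string: 'xewsa rqh oaavcx dbyimh'
Operation: split by spaces
Words found: 'xewsa', 'rqh', 'oaavcx', 'dbyimh'
Word count: 4


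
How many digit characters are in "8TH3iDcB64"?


Input string: '8TH3iDcB64'
Operation: count digit characters (0-9)
Scan: '8'(digit), 'T', 'H', '3'(digit), 'i', 'D', 'c', 'B', '6'(digit), '4'(digit)
Digits found: 4
Result: 4


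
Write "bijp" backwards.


Input string: 'bijp'
Operation: reverse character order
Original order: 'b' -> 'i' -> 'j' -> 'p'
Reversed order: 'p' -> 'j' -> 'i' -> 'b'
Result: pjib


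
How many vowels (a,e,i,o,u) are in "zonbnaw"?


Input string: 'zonbnaw'
Operation: count vowels (a, e, i, o, u)
Scan: s[0]='z', s[1]='o' (vowel), s[2]='n', s[3]='b', s[4]='n', s[5]='a' (vowel), s[6]='w'
Vowels found: 2
Result: 2


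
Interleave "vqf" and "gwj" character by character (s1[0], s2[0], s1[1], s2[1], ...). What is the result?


String 1: 'vqf'
String 2: 'gwj'
Operation: alternate characters
Pairs: 'v'+'g', 'q'+'w', 'f'+'j'
Result: vgqwfj


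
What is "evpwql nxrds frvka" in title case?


Input string: 'evpwql nxrds frvka'
Operation: capitalize first letter of each word
Word transformations: 'evpwql'->'Evpwql', 'nxrds'->'Nxrds', 'frvka'->'Frvka'
Result: Evpwql Nxrds Frvka


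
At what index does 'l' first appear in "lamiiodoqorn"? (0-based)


Input string: 'lamiiodoqorn'
Target: 'l'
Scanning left to right: s[0]='l'
First match at index: 0


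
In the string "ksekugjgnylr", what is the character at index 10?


Input string: 'ksekugjgnylr'
Operation: get character at index 10
Index mapping: s[0]='k', s[1]='s', s[2]='e', s[3]='k', s[4]='u', s[5]='g', s[6]='j', s[7]='g', s[8]='n', s[9]='y', s[10]='l'
Result: 'l'


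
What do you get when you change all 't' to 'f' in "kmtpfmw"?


Input string: 'kmtpfmw'
Operation: replace 't' with 'f'
Positions of 't': 2
After replacement: kmfpfmw


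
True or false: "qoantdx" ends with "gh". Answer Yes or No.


Input string: 'qoantdx'
Suffix to check: 'gh'
Last 2 characters of input: 'dx'
Match: False
Result: No


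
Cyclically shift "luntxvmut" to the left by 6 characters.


Input: 'luntxvmut', shift = 6
Operation: split at index 6 and swap parts
Front part s[0:6] = 'luntxv'
Back part s[6:] = 'mut'
Rotated = back + front = 'mut' + 'luntxv'
Result: mutluntxv


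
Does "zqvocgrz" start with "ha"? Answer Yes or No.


Input string: 'zqvocgrz'
Prefix to check: 'ha'
First 2 characters of input: 'zq'
Match: False
Result: No


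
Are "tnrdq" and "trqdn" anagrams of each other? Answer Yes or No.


String 1: 'tnrdq' -> sorted: 'dnqrt'
String 2: 'trqdn' -> sorted: 'dnqrt'
Compare sorted forms: 'dnqrt' == 'dnqrt'
Anagram: Yes


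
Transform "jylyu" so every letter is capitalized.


Input string: 'jylyu'
Operation: convert each letter to uppercase
Mapping: 'j'->'J', 'y'->'Y', 'l'->'L', 'y'->'Y', 'u'->'U'
Result: JYLYU


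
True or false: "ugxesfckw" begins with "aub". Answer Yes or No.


Input string: 'ugxesfckw'
Prefix to check: 'aub'
First 3 characters of input: 'ugx'
Match: False
Result: No


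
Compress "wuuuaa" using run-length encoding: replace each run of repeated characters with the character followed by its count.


Input: 'wuuuaa'
Operation: identify consecutive runs
Runs: 'w' -> w1, 'uuu' -> u3, 'aa' -> a2
Encoded: w1u3a2


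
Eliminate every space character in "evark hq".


Input string: 'evark hq'
Operation: remove all spaces
Words: 'evark', 'hq'
Join without spaces: evarkhq


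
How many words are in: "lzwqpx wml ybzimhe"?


Input string: 'lzwqpx wml ybzimhe'
Operation: split by spaces
Words found: 'lzwqpx', 'wml', 'ybzimhe'
Word count: 3


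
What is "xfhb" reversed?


Input string: 'xfhb'
Operation: reverse character order
Original order: 'x' -> 'f' -> 'h' -> 'b'
Reversed order: 'b' -> 'h' -> 'f' -> 'x'
Result: bhfx


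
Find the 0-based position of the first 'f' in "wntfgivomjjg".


Input string: 'wntfgivomjjg'
Target: 'f'
Scanning left to right: s[0]='w', s[1]='n', s[2]='t', s[3]='f'
First match at index: 3


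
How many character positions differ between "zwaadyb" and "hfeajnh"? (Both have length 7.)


String 1: 'zwaadyb'
String 2: 'hfeajnh'
Compare each position: pos 0: 'z'!='h', pos 1: 'w'!='f', pos 2: 'a'!='e', pos 3: 'a'=='a', pos 4: 'd'!='j', pos 5: 'y'!='n', pos 6: 'b'!='h'
Differing positions: 6
Hamming distance: 6


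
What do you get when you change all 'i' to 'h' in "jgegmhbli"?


Input string: 'jgegmhbli'
Operation: replace 'i' with 'h'
Positions of 'i': 8
After replacement: jgegmhblh


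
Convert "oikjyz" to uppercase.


Input string: 'oikjyz'
Operation: convert each letter to uppercase
Mapping: 'o'->'O', 'i'->'I', 'k'->'K', 'j'->'J', 'y'->'Y', 'z'->'Z'
Result: OIKJYZ


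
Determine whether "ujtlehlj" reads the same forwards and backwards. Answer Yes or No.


Input string: 'ujtlehlj'
Reversed: 'jlheltju'
Compare pairs: s[0]='u' vs s[7]='j' (mismatch), s[1]='j' vs s[6]='l' (mismatch), s[2]='t' vs s[5]='h' (mismatch), s[3]='l' vs s[4]='e' (mismatch)
Palindrome: No


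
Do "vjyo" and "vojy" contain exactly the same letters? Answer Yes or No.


String 1: 'vjyo' -> sorted: 'jovy'
String 2: 'vojy' -> sorted: 'jovy'
Compare sorted forms: 'jovy' == 'jovy'
Anagram: Yes


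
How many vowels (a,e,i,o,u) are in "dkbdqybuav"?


Input string: 'dkbdqybuav'
Operation: count vowels (a, e, i, o, u)
Scan: s[0]='d', s[1]='k', s[2]='b', s[3]='d', s[4]='q', s[5]='y', s[6]='b', s[7]='u' (vowel), s[8]='a' (vowel), s[9]='v'
Vowels found: 2
Result: 2


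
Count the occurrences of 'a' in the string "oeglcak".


Input string: 'oeglcak'
Target character: 'a'
Scan each position: s[5]='a'
Matches found at indices: 5
Total: 1


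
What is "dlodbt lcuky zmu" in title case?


Input string: 'dlodbt lcuky zmu'
Operation: capitalize first letter of each word
Word transformations: 'dlodbt'->'Dlodbt', 'lcuky'->'Lcuky', 'zmu'->'Zmu'
Result: Dlodbt Lcuky Zmu


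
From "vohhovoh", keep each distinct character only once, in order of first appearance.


Input: 'vohhovoh'
Operation: keep first occurrence of each character
Scan: s[0]='v' new -> keep; s[1]='o' new -> keep; s[2]='h' new -> keep; s[3]='h' seen -> skip; s[4]='o' seen -> skip; s[5]='v' seen -> skip; s[6]='o' seen -> skip; s[7]='h' seen -> skip
Result: voh


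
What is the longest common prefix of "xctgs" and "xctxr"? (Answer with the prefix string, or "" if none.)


String 1: 'xctgs'
String 2: 'xctxr'
Compare position by position:
pos 0: 'x' vs 'x' match
pos 1: 'c' vs 'c' match
pos 2: 't' vs 't' match
pos 3: 'g' vs 'x' differ -> stop
Longest common prefix: "xct" (length 3)


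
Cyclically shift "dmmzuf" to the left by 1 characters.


Input: 'dmmzuf', shift = 1
Operation: split at index 1 and swap parts
Front part s[0:1] = 'd'
Back part s[1:] = 'mmzuf'
Rotated = back + front = 'mmzuf' + 'd'
Result: mmzufd


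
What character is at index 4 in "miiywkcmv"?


Input string: 'miiywkcmv'
Operation: get character at index 4
Index mapping: s[0]='m', s[1]='i', s[2]='i', s[3]='y', s[4]='w'
Result: 'w'


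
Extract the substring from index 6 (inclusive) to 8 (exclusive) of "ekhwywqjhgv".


Input string: 'ekhwywqjhgv'
Operation: slice [6:8]
Extract characters: s[6]='q', s[7]='j'
Result: qj


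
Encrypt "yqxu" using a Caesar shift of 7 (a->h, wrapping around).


Input: 'yqxu', shift = 7
Operation: for each letter, (position + 7) mod 26
Mapping: 'y'(24+7=31, 31 mod 26=5)->'f', 'q'(16+7=23)->'x', 'x'(23+7=30, 30 mod 26=4)->'e', 'u'(20+7=27, 27 mod 26=1)->'b'
Result: fxeb


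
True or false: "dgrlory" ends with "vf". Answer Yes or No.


Input string: 'dgrlory'
Suffix to check: 'vf'
Last 2 characters of input: 'ry'
Match: False
Result: No


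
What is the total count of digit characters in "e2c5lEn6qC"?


Input string: 'e2c5lEn6qC'
Operation: count digit characters (0-9)
Scan: 'e', '2'(digit), 'c', '5'(digit), 'l', 'E', 'n', '6'(digit), 'q', 'C'
Digits found: 3
Result: 3


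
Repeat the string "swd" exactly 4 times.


Input string: 'swd'
Operation: repeat 4 times
Concatenation: 'swd' + 'swd' + 'swd' + 'swd'
Result: swdswdswdswd


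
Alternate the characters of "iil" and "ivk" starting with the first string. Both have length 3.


String 1: 'iil'
String 2: 'ivk'
Operation: alternate characters
Pairs: 'i'+'i', 'i'+'v', 'l'+'k'
Result: iiivlk


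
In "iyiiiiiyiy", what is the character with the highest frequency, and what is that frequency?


Input: 'iyiiiiiyiy'
Operation: tally each character
Counts: 'i':7, 'y':3
Maximum: 'i' appears 7 times


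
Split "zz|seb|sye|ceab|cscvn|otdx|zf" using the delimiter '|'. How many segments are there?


Input string: 'zz|seb|sye|ceab|cscvn|otdx|zf'
Delimiter: '|'
Split result: 'zz', 'seb', 'sye', 'ceab', 'cscvn', 'otdx', 'zf'
Number of parts: 7


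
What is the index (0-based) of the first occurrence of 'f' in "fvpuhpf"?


Input string: 'fvpuhpf'
Target: 'f'
Scanning left to right: s[0]='f'
First match at index: 0


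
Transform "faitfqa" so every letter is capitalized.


Input string: 'faitfqa'
Operation: convert each letter to uppercase
Mapping: 'f'->'F', 'a'->'A', 'i'->'I', 't'->'T', 'f'->'F', 'q'->'Q', 'a'->'A'
Result: FAITFQA


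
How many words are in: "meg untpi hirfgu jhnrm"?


Input string: 'meg untpi hirfgu jhnrm'
Operation: split by spaces
Words found: 'meg', 'untpi', 'hirfgu', 'jhnrm'
Word count: 4


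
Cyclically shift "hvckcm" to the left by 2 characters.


Input: 'hvckcm', shift = 2
Operation: split at index 2 and swap parts
Front part s[0:2] = 'hv'
Back part s[2:] = 'ckcm'
Rotated = back + front = 'ckcm' + 'hv'
Result: ckcmhv


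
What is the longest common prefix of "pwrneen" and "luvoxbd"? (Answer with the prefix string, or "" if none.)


String 1: 'pwrneen'
String 2: 'luvoxbd'
Compare position by position:
pos 0: 'p' vs 'l' differ -> stop
Longest common prefix: "" (length 0)


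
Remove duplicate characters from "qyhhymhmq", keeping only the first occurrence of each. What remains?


Input: 'qyhhymhmq'
Operation: keep first occurrence of each character
Scan: s[0]='q' new -> keep; s[1]='y' new -> keep; s[2]='h' new -> keep; s[3]='h' seen -> skip; s[4]='y' seen -> skip; s[5]='m' new -> keep; s[6]='h' seen -> skip; s[7]='m' seen -> skip; s[8]='q' seen -> skip
Result: qyhm


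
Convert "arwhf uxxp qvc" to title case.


Input string: 'arwhf uxxp qvc'
Operation: capitalize first letter of each word
Word transformations: 'arwhf'->'Arwhf', 'uxxp'->'Uxxp', 'qvc'->'Qvc'
Result: Arwhf Uxxp Qvc


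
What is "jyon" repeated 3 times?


Input string: 'jyon'
Operation: repeat 3 times
Concatenation: 'jyon' + 'jyon' + 'jyon'
Result: jyonjyonjyon


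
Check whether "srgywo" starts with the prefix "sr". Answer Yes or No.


Input string: 'srgywo'
Prefix to check: 'sr'
First 2 characters of input: 'sr'
Match: True
Result: Yes


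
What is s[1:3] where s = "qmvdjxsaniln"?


Input string: 'qmvdjxsaniln'
Operation: slice [1:3]
Extract characters: s[1]='m', s[2]='v'
Result: mv


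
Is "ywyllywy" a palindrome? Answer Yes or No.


Input string: 'ywyllywy'
Reversed: 'ywyllywy'
Compare pairs: s[0]='y' vs s[7]='y' (match), s[1]='w' vs s[6]='w' (match), s[2]='y' vs s[5]='y' (match), s[3]='l' vs s[4]='l' (match)
Palindrome: Yes


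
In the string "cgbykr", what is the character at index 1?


Input string: 'cgbykr'
Operation: get character at index 1
Index mapping: s[0]='c', s[1]='g'
Result: 'g'


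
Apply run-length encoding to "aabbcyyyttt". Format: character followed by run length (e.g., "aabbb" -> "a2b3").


Input: 'aabbcyyyttt'
Operation: identify consecutive runs
Runs: 'aa' -> a2, 'bb' -> b2, 'c' -> c1, 'yyy' -> y3, 'ttt' -> t3
Encoded: a2b2c1y3t3


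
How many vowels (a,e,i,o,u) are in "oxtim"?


Input string: 'oxtim'
Operation: count vowels (a, e, i, o, u)
Scan: s[0]='o' (vowel), s[1]='x', s[2]='t', s[3]='i' (vowel), s[4]='m'
Vowels found: 2
Result: 2


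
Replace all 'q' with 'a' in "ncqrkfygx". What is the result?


Input string: 'ncqrkfygx'
Operation: replace 'q' with 'a'
Positions of 'q': 2
After replacement: ncarkfygx


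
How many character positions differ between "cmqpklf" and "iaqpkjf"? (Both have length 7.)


String 1: 'cmqpklf'
String 2: 'iaqpkjf'
Compare each position: pos 0: 'c'!='i', pos 1: 'm'!='a', pos 2: 'q'=='q', pos 3: 'p'=='p', pos 4: 'k'=='k', pos 5: 'l'!='j', pos 6: 'f'=='f'
Differing positions: 3
Hamming distance: 3


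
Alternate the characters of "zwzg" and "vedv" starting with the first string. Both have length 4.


String 1: 'zwzg'
String 2: 'vedv'
Operation: alternate characters
Pairs: 'z'+'v', 'w'+'e', 'z'+'d', 'g'+'v'
Result: zvwezdgv


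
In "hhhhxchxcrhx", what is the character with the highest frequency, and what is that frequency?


Input: 'hhhhxchxcrhx'
Operation: tally each character
Counts: 'c':2, 'h':6, 'r':1, 'x':3
Maximum: 'h' appears 6 times


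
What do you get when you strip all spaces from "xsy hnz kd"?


Input string: 'xsy hnz kd'
Operation: remove all spaces
Words: 'xsy', 'hnz', 'kd'
Join without spaces: xsyhnzkd


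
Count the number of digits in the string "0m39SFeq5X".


Input string: '0m39SFeq5X'
Operation: count digit characters (0-9)
Scan: '0'(digit), 'm', '3'(digit), '9'(digit), 'S', 'F', 'e', 'q', '5'(digit), 'X'
Digits found: 4
Result: 4


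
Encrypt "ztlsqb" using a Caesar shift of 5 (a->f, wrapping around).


Input: 'ztlsqb', shift = 5
Operation: for each letter, (position + 5) mod 26
Mapping: 'z'(25+5=30, 30 mod 26=4)->'e', 't'(19+5=24)->'y', 'l'(11+5=16)->'q', 's'(18+5=23)->'x', 'q'(16+5=21)->'v', 'b'(1+5=6)->'g'
Result: eyqxvg


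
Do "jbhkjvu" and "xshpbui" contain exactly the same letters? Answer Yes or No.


String 1: 'jbhkjvu' -> sorted: 'bhjjkuv'
String 2: 'xshpbui' -> sorted: 'bhipsux'
Compare sorted forms: 'bhjjkuv' != 'bhipsux'
Anagram: No


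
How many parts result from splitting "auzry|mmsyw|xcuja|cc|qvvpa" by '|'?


Input string: 'auzry|mmsyw|xcuja|cc|qvvpa'
Delimiter: '|'
Split result: 'auzry', 'mmsyw', 'xcuja', 'cc', 'qvvpa'
Number of parts: 5


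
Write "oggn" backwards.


Input string: 'oggn'
Operation: reverse character order
Original order: 'o' -> 'g' -> 'g' -> 'n'
Reversed order: 'n' -> 'g' -> 'g' -> 'o'
Result: nggo


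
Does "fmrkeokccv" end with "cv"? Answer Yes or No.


Input string: 'fmrkeokccv'
Suffix to check: 'cv'
Last 2 characters of input: 'cv'
Match: True
Result: Yes


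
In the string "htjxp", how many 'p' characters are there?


Input string: 'htjxp'
Target character: 'p'
Scan each position: s[4]='p'
Matches found at indices: 4
Total: 1


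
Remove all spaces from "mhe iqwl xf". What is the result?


Input string: 'mhe iqwl xf'
Operation: remove all spaces
Words: 'mhe', 'iqwl', 'xf'
Join without spaces: mheiqwlxf


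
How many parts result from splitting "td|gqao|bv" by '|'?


Input string: 'td|gqao|bv'
Delimiter: '|'
Split result: 'td', 'gqao', 'bv'
Number of parts: 3


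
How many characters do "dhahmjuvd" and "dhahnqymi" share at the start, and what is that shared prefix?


String 1: 'dhahmjuvd'
String 2: 'dhahnqymi'
Compare position by position:
pos 0: 'd' vs 'd' match
pos 1: 'h' vs 'h' match
pos 2: 'a' vs 'a' match
pos 3: 'h' vs 'h' match
pos 4: 'm' vs 'n' differ -> stop
Longest common prefix: "dhah" (length 4)


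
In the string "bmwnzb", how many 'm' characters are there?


Input string: 'bmwnzb'
Target character: 'm'
Scan each position: s[1]='m'
Matches found at indices: 1
Total: 1


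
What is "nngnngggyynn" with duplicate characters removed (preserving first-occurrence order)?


Input: 'nngnngggyynn'
Operation: keep first occurrence of each character
Scan: s[0]='n' new -> keep; s[1]='n' seen -> skip; s[2]='g' new -> keep; s[3]='n' seen -> skip; s[4]='n' seen -> skip; s[5]='g' seen -> skip; s[6]='g' seen -> skip; s[7]='g' seen -> skip; s[8]='y' new -> keep; s[9]='y' seen -> skip; s[10]='n' seen -> skip; s[11]='n' seen -> skip
Result: ngy


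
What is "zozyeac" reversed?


Input string: 'zozyeac'
Operation: reverse character order
Original order: 'z' -> 'o' -> 'z' -> 'y' -> 'e' -> 'a' -> 'c'
Reversed order: 'c' -> 'a' -> 'e' -> 'y' -> 'z' -> 'o' -> 'z'
Result: caeyzoz


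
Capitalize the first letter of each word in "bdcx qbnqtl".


Input string: 'bdcx qbnqtl'
Operation: capitalize first letter of each word
Word transformations: 'bdcx'->'Bdcx', 'qbnqtl'->'Qbnqtl'
Result: Bdcx Qbnqtl


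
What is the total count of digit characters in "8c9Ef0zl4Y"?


Input string: '8c9Ef0zl4Y'
Operation: count digit characters (0-9)
Scan: '8'(digit), 'c', '9'(digit), 'E', 'f', '0'(digit), 'z', 'l', '4'(digit), 'Y'
Digits found: 4
Result: 4


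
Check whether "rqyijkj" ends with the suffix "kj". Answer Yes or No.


Input string: 'rqyijkj'
Suffix to check: 'kj'
Last 2 characters of input: 'kj'
Match: True
Result: Yes


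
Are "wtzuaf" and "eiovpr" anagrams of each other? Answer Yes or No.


String 1: 'wtzuaf' -> sorted: 'aftuwz'
String 2: 'eiovpr' -> sorted: 'eioprv'
Compare sorted forms: 'aftuwz' != 'eioprv'
Anagram: No


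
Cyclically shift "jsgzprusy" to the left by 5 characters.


Input: 'jsgzprusy', shift = 5
Operation: split at index 5 and swap parts
Front part s[0:5] = 'jsgzp'
Back part s[5:] = 'rusy'
Rotated = back + front = 'rusy' + 'jsgzp'
Result: rusyjsgzp


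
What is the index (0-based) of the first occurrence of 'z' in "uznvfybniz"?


Input string: 'uznvfybniz'
Target: 'z'
Scanning left to right: s[0]='u', s[1]='z'
First match at index: 1


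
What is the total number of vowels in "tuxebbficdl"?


Input string: 'tuxebbficdl'
Operation: count vowels (a, e, i, o, u)
Scan: s[0]='t', s[1]='u' (vowel), s[2]='x', s[3]='e' (vowel), s[4]='b', s[5]='b', s[6]='f', s[7]='i' (vowel), s[8]='c', s[9]='d', s[10]='l'
Vowels found: 3
Result: 3


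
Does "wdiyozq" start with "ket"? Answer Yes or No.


Input string: 'wdiyozq'
Prefix to check: 'ket'
First 3 characters of input: 'wdi'
Match: False
Result: No


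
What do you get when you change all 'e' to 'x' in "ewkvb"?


Input string: 'ewkvb'
Operation: replace 'e' with 'x'
Positions of 'e': 0
After replacement: xwkvb


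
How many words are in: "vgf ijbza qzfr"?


Input string: 'vgf ijbza qzfr'
Operation: split by spaces
Words found: 'vgf', 'ijbza', 'qzfr'
Word count: 3


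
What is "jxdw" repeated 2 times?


Input string: 'jxdw'
Operation: repeat 2 times
Concatenation: 'jxdw' + 'jxdw'
Result: jxdwjxdw


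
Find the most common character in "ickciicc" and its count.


Input: 'ickciicc'
Operation: tally each character
Counts: 'c':4, 'i':3, 'k':1
Maximum: 'c' appears 4 times


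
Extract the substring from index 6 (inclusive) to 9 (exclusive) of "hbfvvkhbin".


Input string: 'hbfvvkhbin'
Operation: slice [6:9]
Extract characters: s[6]='h', s[7]='b', s[8]='i'
Result: hbi


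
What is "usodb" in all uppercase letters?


Input string: 'usodb'
Operation: convert each letter to uppercase
Mapping: 'u'->'U', 's'->'S', 'o'->'O', 'd'->'D', 'b'->'B'
Result: USODB


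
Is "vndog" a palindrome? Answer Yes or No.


Input string: 'vndog'
Reversed: 'godnv'
Compare pairs: s[0]='v' vs s[4]='g' (mismatch), s[1]='n' vs s[3]='o' (mismatch)
Palindrome: No
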